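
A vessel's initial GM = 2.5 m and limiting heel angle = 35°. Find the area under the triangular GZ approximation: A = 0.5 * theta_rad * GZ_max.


Formula: GZ_max = GM * sin(theta); Area = 0.5 * theta_rad * GZ_max
Step 1 — GZ_max = 2.5 * sin(35°) = 2.5 * 0.573576 = 1.43394 m
Step 2 — theta_rad = 35 * pi/180 = 0.610865 rad
Step 3 — Area = 0.5 * 0.610865 * 1.43394 ≈ 0.43797 m·rad (5 s.f.)

0.43797 m·rad


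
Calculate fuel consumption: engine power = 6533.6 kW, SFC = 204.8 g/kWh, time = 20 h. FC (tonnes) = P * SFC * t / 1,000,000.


Formula: FC (tonnes) = P * SFC * t / 1,000,000
Step 1 — P * SFC * t = 6533.6 * 204.8 * 20 = 26761625.6 g
Step 2 — FC (tonnes) = 26761625.6 / 1,000,000 ≈ 26.762 tonnes (5 s.f.)

26.762 tonnes


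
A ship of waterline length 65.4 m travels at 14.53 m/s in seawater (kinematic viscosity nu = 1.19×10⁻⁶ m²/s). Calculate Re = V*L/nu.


Formula: Re = V * L / nu
Step 1 — V * L = 14.53 * 65.4 = 950.262 m^2/s
Step 2 — Re = 950.262 / 1.19e-6 = 7.99e+08

7.99e+08


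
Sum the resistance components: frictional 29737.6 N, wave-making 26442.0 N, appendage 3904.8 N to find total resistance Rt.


Formula: Rt = Rf + Rw + Ra
Substituting: Rt = 29737.6 + 26442.0 + 3904.8
Result: Rt = 60084.4 N

60084.4 N


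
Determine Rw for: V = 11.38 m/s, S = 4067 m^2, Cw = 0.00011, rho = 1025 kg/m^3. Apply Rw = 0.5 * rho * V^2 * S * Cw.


Formula: Rw = 0.5 * rho * V^2 * S * Cw
Step 1 — V^2 = 11.38^2 = 129.5044
Step 2 — 0.5 * rho * V^2 = 0.5 * 1025 * 129.5044 = 66371.005
Step 3 — Rw = 66371.005 * 4067 * 0.00011 ≈ 29692 N (5 s.f.)

29692 N


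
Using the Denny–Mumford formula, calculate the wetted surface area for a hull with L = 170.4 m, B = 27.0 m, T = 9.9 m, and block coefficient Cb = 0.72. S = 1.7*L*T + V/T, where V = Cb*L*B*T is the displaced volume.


Formula: S = 1.7*L*T + V/T with V = Cb*L*B*T, i.e. S = L * (1.7*T + Cb*B)
Step 1 — 1.7*T = 1.7 * 9.9 = 16.83 m
Step 2 — Cb*B = 0.72 * 27.0 = 19.44 m
Step 3 — 1.7*T + Cb*B = 16.83 + 19.44 = 36.27 m
Step 4 — S = 170.4 * 36.27 ≈ 6180.4 m^2 (5 s.f.)

6180.4 m^2


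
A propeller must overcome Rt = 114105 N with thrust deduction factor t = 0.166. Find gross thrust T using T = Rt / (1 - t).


Formula: T = Rt / (1 - t)
Step 1 — (1 - t) = 1 - 0.166 = 0.834
Step 2 — T = 114105 / 0.834 ≈ 136820 N (5 s.f.)

136820 N


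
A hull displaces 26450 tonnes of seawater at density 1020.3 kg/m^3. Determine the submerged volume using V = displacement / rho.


Formula: V = mass / rho
Step 1 — convert tonnes to kg: 26450 t * 1000 = 26450000 kg
Step 2 — V = 26450000 / 1020.3 ≈ 25924 m^3 (5 s.f.)

25924 m^3


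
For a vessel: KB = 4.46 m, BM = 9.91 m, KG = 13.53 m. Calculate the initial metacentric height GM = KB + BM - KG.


Formula: GM = KB + BM - KG
Step 1 — KM = KB + BM = 4.46 + 9.91 = 14.37 m
Step 2 — GM = KM - KG = 14.37 - 13.53 = 0.84 m

0.84 m


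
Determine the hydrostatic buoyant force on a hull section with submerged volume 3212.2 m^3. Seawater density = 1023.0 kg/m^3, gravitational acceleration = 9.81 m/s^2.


Formula: Fb = rho * g * V
Substituting: Fb = 1023.0 * 9.81 * 3212.2
Intermediate: 1023.0 * 9.81 = 10035.63
Result: Fb = 10035.63 * 3212.2 ≈ 32236000 N (5 s.f.)

32236000 N


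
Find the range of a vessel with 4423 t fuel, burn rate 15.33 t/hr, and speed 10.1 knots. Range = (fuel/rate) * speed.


Formula: endurance = fuel / rate; range = endurance * speed
Step 1 — endurance = 4423 / 15.33 = 288.5192 hours
Step 2 — range = 288.5192 * 10.1 ≈ 2914.0 nautical miles (5 s.f.)

2914.0 NM


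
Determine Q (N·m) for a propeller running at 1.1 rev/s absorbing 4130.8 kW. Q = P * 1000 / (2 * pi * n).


Formula: Q = P_W / (2 * pi * n)
Step 1 — P_W = 4130.8 kW * 1000 = 4130800.0 W
Step 2 — 2 * pi * n = 2 * pi * 1.1 = 6.911504
Step 3 — Q = 4130800.0 / 6.911504 ≈ 597670 N·m (5 s.f.)

597670 N·m


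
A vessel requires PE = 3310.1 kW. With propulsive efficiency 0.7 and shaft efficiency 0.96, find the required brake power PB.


Formula: PB = PE / (eta_D * eta_S)
Step 1 — combined efficiency = eta_D * eta_S = 0.7 * 0.96 = 0.672
Step 2 — PB = 3310.1 / 0.672 ≈ 4925.7 kW (5 s.f.)

4925.7 kW


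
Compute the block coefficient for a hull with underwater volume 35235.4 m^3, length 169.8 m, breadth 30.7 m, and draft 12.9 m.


Formula: Cb = V / (L * B * T)
Step 1 — L * B * T = 169.8 * 30.7 * 12.9 = 67245.894 m^3
Step 2 — Cb = 35235.4 / 67245.894 ≈ 0.52398 (5 s.f.)

0.52398


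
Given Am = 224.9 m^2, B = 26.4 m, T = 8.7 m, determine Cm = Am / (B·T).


Formula: Cm = Am / (B * T)
Step 1 — B * T = 26.4 * 8.7 = 229.68 m^2
Step 2 — Cm = 224.9 / 229.68 ≈ 0.97919 (5 s.f.)

0.97919


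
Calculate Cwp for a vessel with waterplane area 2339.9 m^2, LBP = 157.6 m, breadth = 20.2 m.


Formula: Cwp = Aw / (L * B)
Step 1 — L * B = 157.6 * 20.2 = 3183.52 m^2
Step 2 — Cwp = 2339.9 / 3183.52 ≈ 0.73500 (5 s.f.)

0.73500


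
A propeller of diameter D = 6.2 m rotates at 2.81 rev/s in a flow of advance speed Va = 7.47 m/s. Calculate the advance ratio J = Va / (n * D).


Formula: J = Va / (n * D)
Step 1 — n * D = 2.81 * 6.2 = 17.422
Step 2 — J = 7.47 / 17.422 ≈ 0.42877 (5 s.f.)

0.42877


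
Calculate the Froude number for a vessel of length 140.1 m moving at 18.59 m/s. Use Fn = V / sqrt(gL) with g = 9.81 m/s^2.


Formula: Fn = V / sqrt(g * L)
Step 1 — g * L = 9.81 * 140.1 = 1374.381
Step 2 — sqrt(g * L) = sqrt(1374.381) = 37.072645
Step 3 — Fn = 18.59 / 37.072645 ≈ 0.50145 (5 s.f.)

0.50145


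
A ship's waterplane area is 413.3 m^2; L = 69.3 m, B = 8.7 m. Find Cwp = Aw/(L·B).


Formula: Cwp = Aw / (L * B)
Step 1 — L * B = 69.3 * 8.7 = 602.91 m^2
Step 2 — Cwp = 413.3 / 602.91 ≈ 0.68551 (5 s.f.)

0.68551


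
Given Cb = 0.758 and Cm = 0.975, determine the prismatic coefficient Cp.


Formula: Cp = Cb / Cm
Substituting: Cp = 0.758 / 0.975
Result: Cp ≈ 0.77744 (5 s.f.)

0.77744


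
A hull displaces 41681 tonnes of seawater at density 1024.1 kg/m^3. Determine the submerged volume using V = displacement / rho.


Formula: V = mass / rho
Step 1 — convert tonnes to kg: 41681 t * 1000 = 41681000 kg
Step 2 — V = 41681000 / 1024.1 ≈ 40700 m^3 (5 s.f.)

40700 m^3


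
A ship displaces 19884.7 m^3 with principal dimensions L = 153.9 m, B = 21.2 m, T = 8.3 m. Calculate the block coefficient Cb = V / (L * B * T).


Formula: Cb = V / (L * B * T)
Step 1 — L * B * T = 153.9 * 21.2 * 8.3 = 27080.244 m^3
Step 2 — Cb = 19884.7 / 27080.244 ≈ 0.73429 (5 s.f.)

0.73429


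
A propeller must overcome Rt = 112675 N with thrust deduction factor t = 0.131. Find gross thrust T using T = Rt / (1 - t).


Formula: T = Rt / (1 - t)
Step 1 — (1 - t) = 1 - 0.131 = 0.869
Step 2 — T = 112675 / 0.869 ≈ 129660 N (5 s.f.)

129660 N


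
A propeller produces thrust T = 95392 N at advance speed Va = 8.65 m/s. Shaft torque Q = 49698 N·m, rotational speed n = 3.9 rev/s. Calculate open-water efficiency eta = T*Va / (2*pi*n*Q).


Formula: eta = T * Va / (2 * pi * n * Q)
Step 1 — numerator = T * Va = 95392 * 8.65 = 825140.8
Step 2 — 2 * pi * n = 2 * pi * 3.9 = 24.504423
Step 3 — denominator = 24.504423 * 49698 = 1217820.81
Step 4 — eta = 825140.8 / 1217820.81 ≈ 0.67756 (5 s.f.)

0.67756


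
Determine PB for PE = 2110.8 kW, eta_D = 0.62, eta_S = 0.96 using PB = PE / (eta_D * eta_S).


Formula: PB = PE / (eta_D * eta_S)
Step 1 — combined efficiency = eta_D * eta_S = 0.62 * 0.96 = 0.5952
Step 2 — PB = 2110.8 / 0.5952 ≈ 3546.4 kW (5 s.f.)

3546.4 kW


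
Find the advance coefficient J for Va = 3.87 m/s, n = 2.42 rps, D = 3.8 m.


Formula: J = Va / (n * D)
Step 1 — n * D = 2.42 * 3.8 = 9.196
Step 2 — J = 3.87 / 9.196 ≈ 0.42084 (5 s.f.)

0.42084


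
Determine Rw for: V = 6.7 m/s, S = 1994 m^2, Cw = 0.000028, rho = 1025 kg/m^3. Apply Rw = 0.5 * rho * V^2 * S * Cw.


Formula: Rw = 0.5 * rho * V^2 * S * Cw
Step 1 — V^2 = 6.7^2 = 44.89
Step 2 — 0.5 * rho * V^2 = 0.5 * 1025 * 44.89 = 23006.125
Step 3 — Rw = 23006.125 * 1994 * 0.000028 ≈ 1284.5 N (5 s.f.)

1284.5 N


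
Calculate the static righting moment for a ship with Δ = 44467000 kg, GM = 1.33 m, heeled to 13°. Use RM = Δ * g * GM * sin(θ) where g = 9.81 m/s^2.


Formula: GZ = GM * sin(theta); RM = disp * g * GZ
Step 1 — GZ = 1.33 * sin(13°) = 1.33 * 0.224951 = 0.299185 m
Step 2 — RM = 44467000 * 9.81 * 0.299185 ≈ 130510000 N·m (5 s.f.)

130510000 N·m


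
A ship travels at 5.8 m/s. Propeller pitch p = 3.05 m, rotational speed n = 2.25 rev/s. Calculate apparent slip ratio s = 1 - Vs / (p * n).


Formula: s = 1 - Vs / (p * n)
Step 1 — p * n = 3.05 * 2.25 = 6.8625
Step 2 — Vs / (p*n) = 5.8 / 6.8625 = 0.845173 (6 d.p.)
Step 3 — s = 1 - 0.845173 = 0.154827

0.154827


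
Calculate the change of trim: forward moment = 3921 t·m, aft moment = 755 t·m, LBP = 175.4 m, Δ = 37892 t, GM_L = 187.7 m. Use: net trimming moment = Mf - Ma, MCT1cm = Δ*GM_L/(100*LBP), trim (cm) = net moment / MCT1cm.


Formula: net trimming moment = Mf - Ma; MCT1cm = Δ*GM_L/(100*LBP); trim = net moment / MCT1cm
Step 1 — net trimming moment = 3921 - 755 = 3166 t·m
Step 2 — MCT1cm = 37892 * 187.7 / (100 * 175.4) = 405.4919 t·m/cm
Step 3 — trim = 3166 / 405.4919 ≈ 7.8078 cm (5 s.f.)

7.8078 cm


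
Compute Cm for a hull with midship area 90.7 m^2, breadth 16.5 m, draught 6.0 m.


Formula: Cm = Am / (B * T)
Step 1 — B * T = 16.5 * 6.0 = 99.0 m^2
Step 2 — Cm = 90.7 / 99.0 ≈ 0.91616 (5 s.f.)

0.91616


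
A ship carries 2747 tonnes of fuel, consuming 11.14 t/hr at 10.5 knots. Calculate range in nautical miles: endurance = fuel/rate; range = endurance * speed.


Formula: endurance = fuel / rate; range = endurance * speed
Step 1 — endurance = 2747 / 11.14 = 246.5889 hours
Step 2 — range = 246.5889 * 10.5 ≈ 2589.2 nautical miles (5 s.f.)

2589.2 NM


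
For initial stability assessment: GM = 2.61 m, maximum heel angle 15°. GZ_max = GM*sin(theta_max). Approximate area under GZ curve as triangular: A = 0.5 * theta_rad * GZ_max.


Formula: GZ_max = GM * sin(theta); Area = 0.5 * theta_rad * GZ_max
Step 1 — GZ_max = 2.61 * sin(15°) = 2.61 * 0.258819 = 0.675518 m
Step 2 — theta_rad = 15 * pi/180 = 0.261799 rad
Step 3 — Area = 0.5 * 0.261799 * 0.675518 ≈ 0.088425 m·rad (5 s.f.)

0.088425 m·rad


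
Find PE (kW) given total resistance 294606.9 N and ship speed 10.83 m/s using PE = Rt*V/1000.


Formula: PE = Rt * V / 1000 (kW)
Step 1 — PE (W) = 294606.9 * 10.83 = 3190592.727 W
Step 2 — PE (kW) = 3190592.727 / 1000 ≈ 3190.6 kW (5 s.f.)

3190.6 kW


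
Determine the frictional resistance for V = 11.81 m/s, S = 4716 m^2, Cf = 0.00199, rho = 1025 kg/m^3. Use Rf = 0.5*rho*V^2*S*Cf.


Formula: Rf = 0.5 * rho * V^2 * S * Cf
Step 1 — V^2 = 11.81^2 = 139.4761
Step 2 — 0.5 * rho * V^2 = 0.5 * 1025 * 139.4761 = 71481.50125
Step 3 — Rf = 71481.50125 * 4716 * 0.00199 ≈ 670840 N (5 s.f.)

670840 N


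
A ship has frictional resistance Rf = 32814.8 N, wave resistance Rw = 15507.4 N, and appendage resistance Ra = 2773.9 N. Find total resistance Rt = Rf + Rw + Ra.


Formula: Rt = Rf + Rw + Ra
Substituting: Rt = 32814.8 + 15507.4 + 2773.9
Result: Rt = 51096.1 N

51096.1 N


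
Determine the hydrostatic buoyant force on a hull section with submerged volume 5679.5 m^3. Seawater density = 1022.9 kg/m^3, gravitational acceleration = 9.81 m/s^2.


Formula: Fb = rho * g * V
Substituting: Fb = 1022.9 * 9.81 * 5679.5
Intermediate: 1022.9 * 9.81 = 10034.649
Result: Fb = 10034.649 * 5679.5 ≈ 56992000 N (5 s.f.)

56992000 N


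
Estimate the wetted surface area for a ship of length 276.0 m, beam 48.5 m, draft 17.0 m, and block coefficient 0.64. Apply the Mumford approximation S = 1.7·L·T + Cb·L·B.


Formula: S = 1.7*L*T + V/T with V = Cb*L*B*T, i.e. S = L * (1.7*T + Cb*B)
Step 1 — 1.7*T = 1.7 * 17.0 = 28.9 m
Step 2 — Cb*B = 0.64 * 48.5 = 31.04 m
Step 3 — 1.7*T + Cb*B = 28.9 + 31.04 = 59.94 m
Step 4 — S = 276.0 * 59.94 ≈ 16543 m^2 (5 s.f.)

16543 m^2


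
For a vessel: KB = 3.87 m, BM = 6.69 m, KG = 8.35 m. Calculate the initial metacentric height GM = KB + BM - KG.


Formula: GM = KB + BM - KG
Step 1 — KM = KB + BM = 3.87 + 6.69 = 10.56 m
Step 2 — GM = KM - KG = 10.56 - 8.35 = 2.21 m

2.21 m


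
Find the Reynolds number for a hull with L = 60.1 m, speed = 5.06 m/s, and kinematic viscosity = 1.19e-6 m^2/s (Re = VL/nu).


Formula: Re = V * L / nu
Step 1 — V * L = 5.06 * 60.1 = 304.106 m^2/s
Step 2 — Re = 304.106 / 1.19e-6 = 2.56e+08

2.56e+08


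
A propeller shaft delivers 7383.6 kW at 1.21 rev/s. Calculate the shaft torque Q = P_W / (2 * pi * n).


Formula: Q = P_W / (2 * pi * n)
Step 1 — P_W = 7383.6 kW * 1000 = 7383600.0 W
Step 2 — 2 * pi * n = 2 * pi * 1.21 = 7.602654
Step 3 — Q = 7383600.0 / 7.602654 ≈ 971190 N·m (5 s.f.)

971190 N·m


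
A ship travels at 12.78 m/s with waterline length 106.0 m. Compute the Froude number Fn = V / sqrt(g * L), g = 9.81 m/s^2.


Formula: Fn = V / sqrt(g * L)
Step 1 — g * L = 9.81 * 106.0 = 1039.86
Step 2 — sqrt(g * L) = sqrt(1039.86) = 32.24686
Step 3 — Fn = 12.78 / 32.24686 ≈ 0.39632 (5 s.f.)

0.39632


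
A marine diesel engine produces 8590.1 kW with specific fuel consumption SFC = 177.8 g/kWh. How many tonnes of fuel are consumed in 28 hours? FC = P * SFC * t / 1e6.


Formula: FC (tonnes) = P * SFC * t / 1,000,000
Step 1 — P * SFC * t = 8590.1 * 177.8 * 28 = 42764953.84 g
Step 2 — FC (tonnes) = 42764953.84 / 1,000,000 ≈ 42.765 tonnes (5 s.f.)

42.765 tonnes


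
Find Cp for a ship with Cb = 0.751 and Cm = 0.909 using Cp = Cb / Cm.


Formula: Cp = Cb / Cm
Substituting: Cp = 0.751 / 0.909
Result: Cp ≈ 0.82618 (5 s.f.)

0.82618


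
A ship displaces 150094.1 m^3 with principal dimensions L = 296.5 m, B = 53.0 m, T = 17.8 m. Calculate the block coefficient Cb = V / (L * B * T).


Formula: Cb = V / (L * B * T)
Step 1 — L * B * T = 296.5 * 53.0 * 17.8 = 279718.1 m^3
Step 2 — Cb = 150094.1 / 279718.1 ≈ 0.53659 (5 s.f.)

0.53659


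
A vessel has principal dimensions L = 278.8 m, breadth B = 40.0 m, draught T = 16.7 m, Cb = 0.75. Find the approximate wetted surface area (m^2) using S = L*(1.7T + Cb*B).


Formula: S = 1.7*L*T + V/T with V = Cb*L*B*T, i.e. S = L * (1.7*T + Cb*B)
Step 1 — 1.7*T = 1.7 * 16.7 = 28.39 m
Step 2 — Cb*B = 0.75 * 40.0 = 30.0 m
Step 3 — 1.7*T + Cb*B = 28.39 + 30.0 = 58.39 m
Step 4 — S = 278.8 * 58.39 ≈ 16279 m^2 (5 s.f.)

16279 m^2


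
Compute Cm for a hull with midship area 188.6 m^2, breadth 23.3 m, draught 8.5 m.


Formula: Cm = Am / (B * T)
Step 1 — B * T = 23.3 * 8.5 = 198.05 m^2
Step 2 — Cm = 188.6 / 198.05 ≈ 0.95228 (5 s.f.)

0.95228


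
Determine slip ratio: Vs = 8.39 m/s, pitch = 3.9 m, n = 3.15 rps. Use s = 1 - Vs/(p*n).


Formula: s = 1 - Vs / (p * n)
Step 1 — p * n = 3.9 * 3.15 = 12.285
Step 2 — Vs / (p*n) = 8.39 / 12.285 = 0.682947 (6 d.p.)
Step 3 — s = 1 - 0.682947 = 0.317053

0.317053


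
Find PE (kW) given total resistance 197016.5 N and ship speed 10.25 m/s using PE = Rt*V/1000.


Formula: PE = Rt * V / 1000 (kW)
Step 1 — PE (W) = 197016.5 * 10.25 = 2019419.125 W
Step 2 — PE (kW) = 2019419.125 / 1000 ≈ 2019.4 kW (5 s.f.)

2019.4 kW


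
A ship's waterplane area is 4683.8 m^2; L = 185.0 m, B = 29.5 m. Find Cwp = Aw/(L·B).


Formula: Cwp = Aw / (L * B)
Step 1 — L * B = 185.0 * 29.5 = 5457.5 m^2
Step 2 — Cwp = 4683.8 / 5457.5 ≈ 0.85823 (5 s.f.)

0.85823


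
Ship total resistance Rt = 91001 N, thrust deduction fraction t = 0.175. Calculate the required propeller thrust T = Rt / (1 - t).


Formula: T = Rt / (1 - t)
Step 1 — (1 - t) = 1 - 0.175 = 0.825
Step 2 — T = 91001 / 0.825 ≈ 110300 N (5 s.f.)

110300 N


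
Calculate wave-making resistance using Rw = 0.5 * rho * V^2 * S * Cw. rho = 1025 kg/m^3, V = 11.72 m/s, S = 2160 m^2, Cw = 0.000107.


Formula: Rw = 0.5 * rho * V^2 * S * Cw
Step 1 — V^2 = 11.72^2 = 137.3584
Step 2 — 0.5 * rho * V^2 = 0.5 * 1025 * 137.3584 = 70396.18
Step 3 — Rw = 70396.18 * 2160 * 0.000107 ≈ 16270 N (5 s.f.)

16270 N


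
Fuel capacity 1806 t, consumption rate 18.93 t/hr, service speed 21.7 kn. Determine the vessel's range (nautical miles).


Formula: endurance = fuel / rate; range = endurance * speed
Step 1 — endurance = 1806 / 18.93 = 95.4041 hours
Step 2 — range = 95.4041 * 21.7 ≈ 2070.3 nautical miles (5 s.f.)

2070.3 NM


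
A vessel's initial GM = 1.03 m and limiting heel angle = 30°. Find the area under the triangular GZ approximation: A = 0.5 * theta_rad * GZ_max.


Formula: GZ_max = GM * sin(theta); Area = 0.5 * theta_rad * GZ_max
Step 1 — GZ_max = 1.03 * sin(30°) = 1.03 * 0.5 = 0.515 m
Step 2 — theta_rad = 30 * pi/180 = 0.523599 rad
Step 3 — Area = 0.5 * 0.523599 * 0.515 ≈ 0.13483 m·rad (5 s.f.)

0.13483 m·rad


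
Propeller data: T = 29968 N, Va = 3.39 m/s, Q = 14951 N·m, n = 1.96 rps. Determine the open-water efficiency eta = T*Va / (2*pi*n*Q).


Formula: eta = T * Va / (2 * pi * n * Q)
Step 1 — numerator = T * Va = 29968 * 3.39 = 101591.52
Step 2 — 2 * pi * n = 2 * pi * 1.96 = 12.315043
Step 3 — denominator = 12.315043 * 14951 = 184122.21
Step 4 — eta = 101591.52 / 184122.21 ≈ 0.55176 (5 s.f.)

0.55176


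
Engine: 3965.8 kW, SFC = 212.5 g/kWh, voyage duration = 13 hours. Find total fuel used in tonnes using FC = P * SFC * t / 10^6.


Formula: FC (tonnes) = P * SFC * t / 1,000,000
Step 1 — P * SFC * t = 3965.8 * 212.5 * 13 = 10955522.5 g
Step 2 — FC (tonnes) = 10955522.5 / 1,000,000 ≈ 10.956 tonnes (5 s.f.)

10.956 tonnes


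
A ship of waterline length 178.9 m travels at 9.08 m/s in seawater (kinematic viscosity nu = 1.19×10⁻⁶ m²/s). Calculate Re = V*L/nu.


Formula: Re = V * L / nu
Step 1 — V * L = 9.08 * 178.9 = 1624.412 m^2/s
Step 2 — Re = 1624.412 / 1.19e-6 = 1.37e+09

1.37e+09


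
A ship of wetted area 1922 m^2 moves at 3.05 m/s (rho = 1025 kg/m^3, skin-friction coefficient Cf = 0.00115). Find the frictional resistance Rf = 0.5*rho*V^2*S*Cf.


Formula: Rf = 0.5 * rho * V^2 * S * Cf
Step 1 — V^2 = 3.05^2 = 9.3025
Step 2 — 0.5 * rho * V^2 = 0.5 * 1025 * 9.3025 = 4767.53125
Step 3 — Rf = 4767.53125 * 1922 * 0.00115 ≈ 10538 N (5 s.f.)

10538 N


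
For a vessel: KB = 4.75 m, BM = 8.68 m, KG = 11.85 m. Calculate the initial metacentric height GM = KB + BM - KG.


Formula: GM = KB + BM - KG
Step 1 — KM = KB + BM = 4.75 + 8.68 = 13.43 m
Step 2 — GM = KM - KG = 13.43 - 11.85 = 1.58 m

1.58 m


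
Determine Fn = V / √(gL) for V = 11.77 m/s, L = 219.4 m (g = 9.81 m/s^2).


Formula: Fn = V / sqrt(g * L)
Step 1 — g * L = 9.81 * 219.4 = 2152.314
Step 2 — sqrt(g * L) = sqrt(2152.314) = 46.393038
Step 3 — Fn = 11.77 / 46.393038 ≈ 0.25370 (5 s.f.)

0.25370


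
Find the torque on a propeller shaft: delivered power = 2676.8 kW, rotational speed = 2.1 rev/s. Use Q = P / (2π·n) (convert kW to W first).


Formula: Q = P_W / (2 * pi * n)
Step 1 — P_W = 2676.8 kW * 1000 = 2676800.0 W
Step 2 — 2 * pi * n = 2 * pi * 2.1 = 13.194689
Step 3 — Q = 2676800.0 / 13.194689 ≈ 202870 N·m (5 s.f.)

202870 N·m


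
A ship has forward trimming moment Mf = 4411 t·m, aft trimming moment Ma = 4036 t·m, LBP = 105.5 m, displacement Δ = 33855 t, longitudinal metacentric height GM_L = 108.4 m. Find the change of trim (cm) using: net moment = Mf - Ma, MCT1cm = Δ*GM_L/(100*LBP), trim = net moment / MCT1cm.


Formula: net trimming moment = Mf - Ma; MCT1cm = Δ*GM_L/(100*LBP); trim = net moment / MCT1cm
Step 1 — net trimming moment = 4411 - 4036 = 375 t·m
Step 2 — MCT1cm = 33855 * 108.4 / (100 * 105.5) = 347.8561 t·m/cm
Step 3 — trim = 375 / 347.8561 ≈ 1.0780 cm (5 s.f.)

1.0780 cm


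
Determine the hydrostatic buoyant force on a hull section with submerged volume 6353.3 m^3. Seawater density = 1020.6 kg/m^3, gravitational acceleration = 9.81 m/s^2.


Formula: Fb = rho * g * V
Substituting: Fb = 1020.6 * 9.81 * 6353.3
Intermediate: 1020.6 * 9.81 = 10012.086
Result: Fb = 10012.086 * 6353.3 ≈ 63610000 N (5 s.f.)

63610000 N


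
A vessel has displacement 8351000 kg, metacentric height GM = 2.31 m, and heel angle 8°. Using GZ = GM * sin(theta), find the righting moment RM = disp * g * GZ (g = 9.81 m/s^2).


Formula: GZ = GM * sin(theta); RM = disp * g * GZ
Step 1 — GZ = 2.31 * sin(8°) = 2.31 * 0.139173 = 0.32149 m
Step 2 — RM = 8351000 * 9.81 * 0.32149 ≈ 26338000 N·m (5 s.f.)

26338000 N·m


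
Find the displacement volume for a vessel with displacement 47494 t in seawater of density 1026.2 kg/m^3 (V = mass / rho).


Formula: V = mass / rho
Step 1 — convert tonnes to kg: 47494 t * 1000 = 47494000 kg
Step 2 — V = 47494000 / 1026.2 ≈ 46281 m^3 (5 s.f.)

46281 m^3


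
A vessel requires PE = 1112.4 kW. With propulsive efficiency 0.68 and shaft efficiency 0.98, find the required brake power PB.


Formula: PB = PE / (eta_D * eta_S)
Step 1 — combined efficiency = eta_D * eta_S = 0.68 * 0.98 = 0.6664
Step 2 — PB = 1112.4 / 0.6664 ≈ 1669.3 kW (5 s.f.)

1669.3 kW


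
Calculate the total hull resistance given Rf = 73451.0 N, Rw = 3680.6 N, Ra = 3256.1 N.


Formula: Rt = Rf + Rw + Ra
Substituting: Rt = 73451.0 + 3680.6 + 3256.1
Result: Rt = 80387.7 N

80387.7 N


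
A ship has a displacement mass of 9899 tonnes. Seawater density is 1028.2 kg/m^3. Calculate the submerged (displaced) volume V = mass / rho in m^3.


Formula: V = mass / rho
Step 1 — convert tonnes to kg: 9899 t * 1000 = 9899000 kg
Step 2 — V = 9899000 / 1028.2 ≈ 9627.5 m^3 (5 s.f.)

9627.5 m^3


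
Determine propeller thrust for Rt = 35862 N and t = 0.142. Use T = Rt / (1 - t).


Formula: T = Rt / (1 - t)
Step 1 — (1 - t) = 1 - 0.142 = 0.858
Step 2 — T = 35862 / 0.858 ≈ 41797 N (5 s.f.)

41797 N


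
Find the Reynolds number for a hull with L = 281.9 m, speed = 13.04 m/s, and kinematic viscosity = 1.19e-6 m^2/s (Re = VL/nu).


Formula: Re = V * L / nu
Step 1 — V * L = 13.04 * 281.9 = 3675.976 m^2/s
Step 2 — Re = 3675.976 / 1.19e-6 = 3.09e+09

3.09e+09


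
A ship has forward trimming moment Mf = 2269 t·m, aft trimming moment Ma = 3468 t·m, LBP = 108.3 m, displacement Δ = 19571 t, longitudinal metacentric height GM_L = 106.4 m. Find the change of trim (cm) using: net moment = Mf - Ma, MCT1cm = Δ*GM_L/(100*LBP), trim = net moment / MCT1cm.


Formula: net trimming moment = Mf - Ma; MCT1cm = Δ*GM_L/(100*LBP); trim = net moment / MCT1cm
Step 1 — net trimming moment = 2269 - 3468 = -1199 t·m
Step 2 — MCT1cm = 19571 * 106.4 / (100 * 108.3) = 192.2765 t·m/cm
Step 3 — trim = -1199 / 192.2765 ≈ -6.2358 cm (5 s.f.)

-6.2358 cm


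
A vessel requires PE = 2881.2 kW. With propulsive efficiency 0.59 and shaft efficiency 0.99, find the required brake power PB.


Formula: PB = PE / (eta_D * eta_S)
Step 1 — combined efficiency = eta_D * eta_S = 0.59 * 0.99 = 0.5841
Step 2 — PB = 2881.2 / 0.5841 ≈ 4932.7 kW (5 s.f.)

4932.7 kW


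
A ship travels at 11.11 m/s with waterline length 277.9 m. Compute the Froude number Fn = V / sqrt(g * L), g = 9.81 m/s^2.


Formula: Fn = V / sqrt(g * L)
Step 1 — g * L = 9.81 * 277.9 = 2726.199
Step 2 — sqrt(g * L) = sqrt(2726.199) = 52.213016
Step 3 — Fn = 11.11 / 52.213016 ≈ 0.21278 (5 s.f.)

0.21278


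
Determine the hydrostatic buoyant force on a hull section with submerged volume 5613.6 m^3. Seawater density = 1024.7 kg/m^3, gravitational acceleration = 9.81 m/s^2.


Formula: Fb = rho * g * V
Substituting: Fb = 1024.7 * 9.81 * 5613.6
Intermediate: 1024.7 * 9.81 = 10052.307
Result: Fb = 10052.307 * 5613.6 ≈ 56430000 N (5 s.f.)

56430000 N


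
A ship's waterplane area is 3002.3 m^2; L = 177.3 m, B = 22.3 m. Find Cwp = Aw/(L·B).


Formula: Cwp = Aw / (L * B)
Step 1 — L * B = 177.3 * 22.3 = 3953.79 m^2
Step 2 — Cwp = 3002.3 / 3953.79 ≈ 0.75935 (5 s.f.)

0.75935


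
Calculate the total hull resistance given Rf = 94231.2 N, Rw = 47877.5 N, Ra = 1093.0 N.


Formula: Rt = Rf + Rw + Ra
Substituting: Rt = 94231.2 + 47877.5 + 1093.0
Result: Rt = 143201.7 N

143201.7 N


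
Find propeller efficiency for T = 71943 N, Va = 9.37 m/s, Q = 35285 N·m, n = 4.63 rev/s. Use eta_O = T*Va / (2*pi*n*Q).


Formula: eta = T * Va / (2 * pi * n * Q)
Step 1 — numerator = T * Va = 71943 * 9.37 = 674105.91
Step 2 — 2 * pi * n = 2 * pi * 4.63 = 29.091148
Step 3 — denominator = 29.091148 * 35285 = 1026481.16
Step 4 — eta = 674105.91 / 1026481.16 ≈ 0.65672 (5 s.f.)

0.65672


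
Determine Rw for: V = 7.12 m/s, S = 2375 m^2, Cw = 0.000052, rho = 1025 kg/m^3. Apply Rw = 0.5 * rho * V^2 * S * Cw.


Formula: Rw = 0.5 * rho * V^2 * S * Cw
Step 1 — V^2 = 7.12^2 = 50.6944
Step 2 — 0.5 * rho * V^2 = 0.5 * 1025 * 50.6944 = 25980.88
Step 3 — Rw = 25980.88 * 2375 * 0.000052 ≈ 3208.6 N (5 s.f.)

3208.6 N


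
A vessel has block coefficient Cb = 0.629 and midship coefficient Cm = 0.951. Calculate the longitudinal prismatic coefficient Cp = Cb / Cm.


Formula: Cp = Cb / Cm
Substituting: Cp = 0.629 / 0.951
Result: Cp ≈ 0.66141 (5 s.f.)

0.66141


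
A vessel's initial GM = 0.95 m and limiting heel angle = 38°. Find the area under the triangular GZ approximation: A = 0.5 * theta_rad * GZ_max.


Formula: GZ_max = GM * sin(theta); Area = 0.5 * theta_rad * GZ_max
Step 1 — GZ_max = 0.95 * sin(38°) = 0.95 * 0.615661 = 0.584878 m
Step 2 — theta_rad = 38 * pi/180 = 0.663225 rad
Step 3 — Area = 0.5 * 0.663225 * 0.584878 ≈ 0.19395 m·rad (5 s.f.)

0.19395 m·rad


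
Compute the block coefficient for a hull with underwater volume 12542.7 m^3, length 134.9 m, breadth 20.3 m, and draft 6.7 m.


Formula: Cb = V / (L * B * T)
Step 1 — L * B * T = 134.9 * 20.3 * 6.7 = 18347.749 m^3
Step 2 — Cb = 12542.7 / 18347.749 ≈ 0.68361 (5 s.f.)

0.68361


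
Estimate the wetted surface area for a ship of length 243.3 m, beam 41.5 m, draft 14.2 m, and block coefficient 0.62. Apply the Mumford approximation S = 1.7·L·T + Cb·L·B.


Formula: S = 1.7*L*T + V/T with V = Cb*L*B*T, i.e. S = L * (1.7*T + Cb*B)
Step 1 — 1.7*T = 1.7 * 14.2 = 24.14 m
Step 2 — Cb*B = 0.62 * 41.5 = 25.73 m
Step 3 — 1.7*T + Cb*B = 24.14 + 25.73 = 49.87 m
Step 4 — S = 243.3 * 49.87 ≈ 12133 m^2 (5 s.f.)

12133 m^2


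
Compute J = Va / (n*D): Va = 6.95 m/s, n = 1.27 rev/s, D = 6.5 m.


Formula: J = Va / (n * D)
Step 1 — n * D = 1.27 * 6.5 = 8.255
Step 2 — J = 6.95 / 8.255 ≈ 0.84191 (5 s.f.)

0.84191


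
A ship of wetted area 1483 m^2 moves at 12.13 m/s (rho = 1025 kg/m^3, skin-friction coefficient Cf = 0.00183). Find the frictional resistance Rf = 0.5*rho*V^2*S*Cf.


Formula: Rf = 0.5 * rho * V^2 * S * Cf
Step 1 — V^2 = 12.13^2 = 147.1369
Step 2 — 0.5 * rho * V^2 = 0.5 * 1025 * 147.1369 = 75407.66125
Step 3 — Rf = 75407.66125 * 1483 * 0.00183 ≈ 204650 N (5 s.f.)

204650 N


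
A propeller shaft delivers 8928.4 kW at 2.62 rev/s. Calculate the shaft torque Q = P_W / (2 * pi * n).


Formula: Q = P_W / (2 * pi * n)
Step 1 — P_W = 8928.4 kW * 1000 = 8928400.0 W
Step 2 — 2 * pi * n = 2 * pi * 2.62 = 16.461946
Step 3 — Q = 8928400.0 / 16.461946 ≈ 542370 N·m (5 s.f.)

542370 N·m


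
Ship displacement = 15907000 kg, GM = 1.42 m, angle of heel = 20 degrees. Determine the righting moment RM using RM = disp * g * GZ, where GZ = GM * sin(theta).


Formula: GZ = GM * sin(theta); RM = disp * g * GZ
Step 1 — GZ = 1.42 * sin(20°) = 1.42 * 0.34202 = 0.485668 m
Step 2 — RM = 15907000 * 9.81 * 0.485668 ≈ 75787000 N·m (5 s.f.)

75787000 N·m


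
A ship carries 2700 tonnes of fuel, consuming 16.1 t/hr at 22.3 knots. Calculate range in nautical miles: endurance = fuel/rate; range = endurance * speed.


Formula: endurance = fuel / rate; range = endurance * speed
Step 1 — endurance = 2700 / 16.1 = 167.7019 hours
Step 2 — range = 167.7019 * 22.3 ≈ 3739.8 nautical miles (5 s.f.)

3739.8 NM


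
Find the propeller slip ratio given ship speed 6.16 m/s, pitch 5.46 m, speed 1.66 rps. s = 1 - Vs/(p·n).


Formula: s = 1 - Vs / (p * n)
Step 1 — p * n = 5.46 * 1.66 = 9.0636
Step 2 — Vs / (p*n) = 6.16 / 9.0636 = 0.679642 (6 d.p.)
Step 3 — s = 1 - 0.679642 = 0.320358

0.320358


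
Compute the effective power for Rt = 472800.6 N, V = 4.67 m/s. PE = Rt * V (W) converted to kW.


Formula: PE = Rt * V / 1000 (kW)
Step 1 — PE (W) = 472800.6 * 4.67 = 2207978.802 W
Step 2 — PE (kW) = 2207978.802 / 1000 ≈ 2208.0 kW (5 s.f.)

2208.0 kW


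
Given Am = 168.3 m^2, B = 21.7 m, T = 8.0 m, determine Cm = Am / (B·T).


Formula: Cm = Am / (B * T)
Step 1 — B * T = 21.7 * 8.0 = 173.6 m^2
Step 2 — Cm = 168.3 / 173.6 ≈ 0.96947 (5 s.f.)

0.96947


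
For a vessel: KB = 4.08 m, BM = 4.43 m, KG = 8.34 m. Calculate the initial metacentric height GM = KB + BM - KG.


Formula: GM = KB + BM - KG
Step 1 — KM = KB + BM = 4.08 + 4.43 = 8.51 m
Step 2 — GM = KM - KG = 8.51 - 8.34 = 0.17 m

0.17 m


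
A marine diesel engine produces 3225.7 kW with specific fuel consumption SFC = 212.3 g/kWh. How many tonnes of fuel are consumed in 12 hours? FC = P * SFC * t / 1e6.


Formula: FC (tonnes) = P * SFC * t / 1,000,000
Step 1 — P * SFC * t = 3225.7 * 212.3 * 12 = 8217793.32 g
Step 2 — FC (tonnes) = 8217793.32 / 1,000,000 ≈ 8.2178 tonnes (5 s.f.)

8.2178 tonnes


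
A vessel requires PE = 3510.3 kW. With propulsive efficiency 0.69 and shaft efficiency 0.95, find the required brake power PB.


Formula: PB = PE / (eta_D * eta_S)
Step 1 — combined efficiency = eta_D * eta_S = 0.69 * 0.95 = 0.6555
Step 2 — PB = 3510.3 / 0.6555 ≈ 5355.1 kW (5 s.f.)

5355.1 kW


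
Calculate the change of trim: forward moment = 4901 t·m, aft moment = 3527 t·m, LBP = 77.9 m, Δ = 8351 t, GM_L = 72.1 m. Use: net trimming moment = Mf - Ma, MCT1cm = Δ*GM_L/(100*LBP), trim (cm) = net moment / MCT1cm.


Formula: net trimming moment = Mf - Ma; MCT1cm = Δ*GM_L/(100*LBP); trim = net moment / MCT1cm
Step 1 — net trimming moment = 4901 - 3527 = 1374 t·m
Step 2 — MCT1cm = 8351 * 72.1 / (100 * 77.9) = 77.2923 t·m/cm
Step 3 — trim = 1374 / 77.2923 ≈ 17.777 cm (5 s.f.)

17.777 cm


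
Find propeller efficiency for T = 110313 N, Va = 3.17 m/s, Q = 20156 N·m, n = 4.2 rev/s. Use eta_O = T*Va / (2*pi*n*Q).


Formula: eta = T * Va / (2 * pi * n * Q)
Step 1 — numerator = T * Va = 110313 * 3.17 = 349692.21
Step 2 — 2 * pi * n = 2 * pi * 4.2 = 26.389378
Step 3 — denominator = 26.389378 * 20156 = 531904.3
Step 4 — eta = 349692.21 / 531904.3 ≈ 0.65743 (5 s.f.)

0.65743


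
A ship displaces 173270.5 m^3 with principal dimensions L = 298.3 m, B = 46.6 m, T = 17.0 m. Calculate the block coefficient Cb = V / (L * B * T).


Formula: Cb = V / (L * B * T)
Step 1 — L * B * T = 298.3 * 46.6 * 17.0 = 236313.26 m^3
Step 2 — Cb = 173270.5 / 236313.26 ≈ 0.73322 (5 s.f.)

0.73322


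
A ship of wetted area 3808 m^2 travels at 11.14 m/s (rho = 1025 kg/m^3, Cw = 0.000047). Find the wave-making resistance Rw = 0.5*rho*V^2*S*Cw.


Formula: Rw = 0.5 * rho * V^2 * S * Cw
Step 1 — V^2 = 11.14^2 = 124.0996
Step 2 — 0.5 * rho * V^2 = 0.5 * 1025 * 124.0996 = 63601.045
Step 3 — Rw = 63601.045 * 3808 * 0.000047 ≈ 11383 N (5 s.f.)

11383 N


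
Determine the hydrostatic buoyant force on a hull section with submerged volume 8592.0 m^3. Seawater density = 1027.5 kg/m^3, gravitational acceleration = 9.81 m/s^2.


Formula: Fb = rho * g * V
Substituting: Fb = 1027.5 * 9.81 * 8592.0
Intermediate: 1027.5 * 9.81 = 10079.775
Result: Fb = 10079.775 * 8592.0 ≈ 86605000 N (5 s.f.)

86605000 N


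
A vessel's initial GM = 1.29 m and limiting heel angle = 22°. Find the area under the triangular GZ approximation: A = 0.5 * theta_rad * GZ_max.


Formula: GZ_max = GM * sin(theta); Area = 0.5 * theta_rad * GZ_max
Step 1 — GZ_max = 1.29 * sin(22°) = 1.29 * 0.374607 = 0.483243 m
Step 2 — theta_rad = 22 * pi/180 = 0.383972 rad
Step 3 — Area = 0.5 * 0.383972 * 0.483243 ≈ 0.092776 m·rad (5 s.f.)

0.092776 m·rad


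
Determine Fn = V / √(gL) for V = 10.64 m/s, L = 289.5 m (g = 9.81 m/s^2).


Formula: Fn = V / sqrt(g * L)
Step 1 — g * L = 9.81 * 289.5 = 2839.995
Step 2 — sqrt(g * L) = sqrt(2839.995) = 53.291603
Step 3 — Fn = 10.64 / 53.291603 ≈ 0.19966 (5 s.f.)

0.19966


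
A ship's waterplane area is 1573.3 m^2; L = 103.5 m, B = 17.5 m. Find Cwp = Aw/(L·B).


Formula: Cwp = Aw / (L * B)
Step 1 — L * B = 103.5 * 17.5 = 1811.25 m^2
Step 2 — Cwp = 1573.3 / 1811.25 ≈ 0.86863 (5 s.f.)

0.86863


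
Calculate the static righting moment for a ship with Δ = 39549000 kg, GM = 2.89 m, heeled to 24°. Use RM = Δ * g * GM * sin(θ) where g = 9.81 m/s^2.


Formula: GZ = GM * sin(theta); RM = disp * g * GZ
Step 1 — GZ = 2.89 * sin(24°) = 2.89 * 0.406737 = 1.17547 m
Step 2 — RM = 39549000 * 9.81 * 1.17547 ≈ 456050000 N·m (5 s.f.)

456050000 N·m


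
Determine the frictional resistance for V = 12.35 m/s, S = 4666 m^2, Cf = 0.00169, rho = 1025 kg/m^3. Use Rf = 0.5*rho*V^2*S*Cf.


Formula: Rf = 0.5 * rho * V^2 * S * Cf
Step 1 — V^2 = 12.35^2 = 152.5225
Step 2 — 0.5 * rho * V^2 = 0.5 * 1025 * 152.5225 = 78167.78125
Step 3 — Rf = 78167.78125 * 4666 * 0.00169 ≈ 616400 N (5 s.f.)

616400 N


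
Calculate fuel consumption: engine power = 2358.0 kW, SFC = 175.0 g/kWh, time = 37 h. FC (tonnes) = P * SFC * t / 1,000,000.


Formula: FC (tonnes) = P * SFC * t / 1,000,000
Step 1 — P * SFC * t = 2358.0 * 175.0 * 37 = 15268050.0 g
Step 2 — FC (tonnes) = 15268050.0 / 1,000,000 ≈ 15.268 tonnes (5 s.f.)

15.268 tonnes


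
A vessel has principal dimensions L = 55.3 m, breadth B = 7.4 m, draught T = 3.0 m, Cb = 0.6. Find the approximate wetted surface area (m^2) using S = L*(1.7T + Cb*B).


Formula: S = 1.7*L*T + V/T with V = Cb*L*B*T, i.e. S = L * (1.7*T + Cb*B)
Step 1 — 1.7*T = 1.7 * 3.0 = 5.1 m
Step 2 — Cb*B = 0.6 * 7.4 = 4.44 m
Step 3 — 1.7*T + Cb*B = 5.1 + 4.44 = 9.54 m
Step 4 — S = 55.3 * 9.54 ≈ 527.56 m^2 (5 s.f.)

527.56 m^2


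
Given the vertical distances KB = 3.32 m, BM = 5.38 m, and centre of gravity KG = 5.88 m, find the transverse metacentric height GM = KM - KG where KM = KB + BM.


Formula: GM = KB + BM - KG
Step 1 — KM = KB + BM = 3.32 + 5.38 = 8.7 m
Step 2 — GM = KM - KG = 8.7 - 5.88 = 2.82 m

2.82 m


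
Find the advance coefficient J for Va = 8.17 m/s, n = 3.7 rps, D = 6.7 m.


Formula: J = Va / (n * D)
Step 1 — n * D = 3.7 * 6.7 = 24.79
Step 2 — J = 8.17 / 24.79 ≈ 0.32957 (5 s.f.)

0.32957


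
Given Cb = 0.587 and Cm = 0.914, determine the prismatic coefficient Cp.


Formula: Cp = Cb / Cm
Substituting: Cp = 0.587 / 0.914
Result: Cp ≈ 0.64223 (5 s.f.)

0.64223


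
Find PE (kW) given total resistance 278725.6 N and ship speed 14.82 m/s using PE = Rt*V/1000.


Formula: PE = Rt * V / 1000 (kW)
Step 1 — PE (W) = 278725.6 * 14.82 = 4130713.392 W
Step 2 — PE (kW) = 4130713.392 / 1000 ≈ 4130.7 kW (5 s.f.)

4130.7 kW


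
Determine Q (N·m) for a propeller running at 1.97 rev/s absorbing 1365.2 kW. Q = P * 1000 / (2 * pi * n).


Formula: Q = P_W / (2 * pi * n)
Step 1 — P_W = 1365.2 kW * 1000 = 1365200.0 W
Step 2 — 2 * pi * n = 2 * pi * 1.97 = 12.377875
Step 3 — Q = 1365200.0 / 12.377875 ≈ 110290 N·m (5 s.f.)

110290 N·m


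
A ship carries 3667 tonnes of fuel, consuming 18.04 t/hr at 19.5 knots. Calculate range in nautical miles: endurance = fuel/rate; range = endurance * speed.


Formula: endurance = fuel / rate; range = endurance * speed
Step 1 — endurance = 3667 / 18.04 = 203.2705 hours
Step 2 — range = 203.2705 * 19.5 ≈ 3963.8 nautical miles (5 s.f.)

3963.8 NM


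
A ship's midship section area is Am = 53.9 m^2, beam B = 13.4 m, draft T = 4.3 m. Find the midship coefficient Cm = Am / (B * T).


Formula: Cm = Am / (B * T)
Step 1 — B * T = 13.4 * 4.3 = 57.62 m^2
Step 2 — Cm = 53.9 / 57.62 ≈ 0.93544 (5 s.f.)

0.93544


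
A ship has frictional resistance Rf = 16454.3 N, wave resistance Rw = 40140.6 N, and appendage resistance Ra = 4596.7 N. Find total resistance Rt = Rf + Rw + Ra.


Formula: Rt = Rf + Rw + Ra
Substituting: Rt = 16454.3 + 40140.6 + 4596.7
Result: Rt = 61191.6 N

61191.6 N


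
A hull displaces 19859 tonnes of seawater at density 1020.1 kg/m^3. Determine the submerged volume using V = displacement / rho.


Formula: V = mass / rho
Step 1 — convert tonnes to kg: 19859 t * 1000 = 19859000 kg
Step 2 — V = 19859000 / 1020.1 ≈ 19468 m^3 (5 s.f.)

19468 m^3


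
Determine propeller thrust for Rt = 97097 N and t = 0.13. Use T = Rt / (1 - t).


Formula: T = Rt / (1 - t)
Step 1 — (1 - t) = 1 - 0.13 = 0.87
Step 2 — T = 97097 / 0.87 ≈ 111610 N (5 s.f.)

111610 N


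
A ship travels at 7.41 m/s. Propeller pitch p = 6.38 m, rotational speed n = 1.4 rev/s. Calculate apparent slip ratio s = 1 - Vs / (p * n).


Formula: s = 1 - Vs / (p * n)
Step 1 — p * n = 6.38 * 1.4 = 8.932
Step 2 — Vs / (p*n) = 7.41 / 8.932 = 0.829601 (6 d.p.)
Step 3 — s = 1 - 0.829601 = 0.170399

0.170399


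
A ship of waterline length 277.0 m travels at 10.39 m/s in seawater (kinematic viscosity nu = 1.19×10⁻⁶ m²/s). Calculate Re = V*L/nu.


Formula: Re = V * L / nu
Step 1 — V * L = 10.39 * 277.0 = 2878.03 m^2/s
Step 2 — Re = 2878.03 / 1.19e-6 = 2.42e+09

2.42e+09


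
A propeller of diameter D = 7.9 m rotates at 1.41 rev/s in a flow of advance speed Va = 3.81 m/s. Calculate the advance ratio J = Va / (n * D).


Formula: J = Va / (n * D)
Step 1 — n * D = 1.41 * 7.9 = 11.139
Step 2 — J = 3.81 / 11.139 ≈ 0.34204 (5 s.f.)

0.34204


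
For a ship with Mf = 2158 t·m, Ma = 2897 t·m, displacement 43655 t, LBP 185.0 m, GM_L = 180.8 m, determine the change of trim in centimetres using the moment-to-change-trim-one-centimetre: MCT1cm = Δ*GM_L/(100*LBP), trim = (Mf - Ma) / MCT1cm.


Formula: net trimming moment = Mf - Ma; MCT1cm = Δ*GM_L/(100*LBP); trim = net moment / MCT1cm
Step 1 — net trimming moment = 2158 - 2897 = -739 t·m
Step 2 — MCT1cm = 43655 * 180.8 / (100 * 185.0) = 426.6391 t·m/cm
Step 3 — trim = -739 / 426.6391 ≈ -1.7321 cm (5 s.f.)

-1.7321 cm


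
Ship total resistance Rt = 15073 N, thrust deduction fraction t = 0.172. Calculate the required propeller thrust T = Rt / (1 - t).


Formula: T = Rt / (1 - t)
Step 1 — (1 - t) = 1 - 0.172 = 0.828
Step 2 — T = 15073 / 0.828 ≈ 18204 N (5 s.f.)

18204 N


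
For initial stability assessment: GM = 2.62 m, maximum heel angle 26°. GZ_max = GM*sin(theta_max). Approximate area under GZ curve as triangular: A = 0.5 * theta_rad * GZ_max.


Formula: GZ_max = GM * sin(theta); Area = 0.5 * theta_rad * GZ_max
Step 1 — GZ_max = 2.62 * sin(26°) = 2.62 * 0.438371 = 1.148532 m
Step 2 — theta_rad = 26 * pi/180 = 0.453786 rad
Step 3 — Area = 0.5 * 0.453786 * 1.148532 ≈ 0.26059 m·rad (5 s.f.)

0.26059 m·rad


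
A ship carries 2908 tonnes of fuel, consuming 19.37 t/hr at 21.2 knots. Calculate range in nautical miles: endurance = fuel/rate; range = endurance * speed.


Formula: endurance = fuel / rate; range = endurance * speed
Step 1 — endurance = 2908 / 19.37 = 150.1291 hours
Step 2 — range = 150.1291 * 21.2 ≈ 3182.7 nautical miles (5 s.f.)

3182.7 NM


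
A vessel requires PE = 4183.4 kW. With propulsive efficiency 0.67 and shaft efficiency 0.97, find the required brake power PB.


Formula: PB = PE / (eta_D * eta_S)
Step 1 — combined efficiency = eta_D * eta_S = 0.67 * 0.97 = 0.6499
Step 2 — PB = 4183.4 / 0.6499 ≈ 6437.0 kW (5 s.f.)

6437.0 kW


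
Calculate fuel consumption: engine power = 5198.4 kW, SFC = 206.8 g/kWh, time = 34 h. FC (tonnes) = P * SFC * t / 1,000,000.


Formula: FC (tonnes) = P * SFC * t / 1,000,000
Step 1 — P * SFC * t = 5198.4 * 206.8 * 34 = 36550990.08 g
Step 2 — FC (tonnes) = 36550990.08 / 1,000,000 ≈ 36.551 tonnes (5 s.f.)

36.551 tonnes
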